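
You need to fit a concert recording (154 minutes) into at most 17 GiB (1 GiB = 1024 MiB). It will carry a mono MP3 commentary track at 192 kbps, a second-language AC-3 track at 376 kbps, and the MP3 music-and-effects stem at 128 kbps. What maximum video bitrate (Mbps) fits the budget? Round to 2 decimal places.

15.11 Mbps

Budget: 17 GiB = 146028.9 Mb.
154 min = 9240 s
Total bitrate budget: 146028.9 Mb / 9240 s = 15.804 Mbps.
Audio total: 192 + 376 + 128 = 696 kbps = 0.696 Mbps.
Video: 15.804 − 0.696 = 15.108 Mbps.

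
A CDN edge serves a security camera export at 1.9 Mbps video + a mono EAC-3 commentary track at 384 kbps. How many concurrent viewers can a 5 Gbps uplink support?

2189

Audio: 384 kbps = 0.384 Mbps.
Per-viewer media rate: 2.284 Mbps.
5 Gbps = 5,000 Mbps; 5,000 / 2.284 = 2189.14 → 2189 viewers.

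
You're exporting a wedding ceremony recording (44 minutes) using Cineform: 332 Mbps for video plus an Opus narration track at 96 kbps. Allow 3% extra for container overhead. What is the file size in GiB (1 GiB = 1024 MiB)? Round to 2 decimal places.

44 min = 2640 s
Audio: 96 kbps = 0.096 Mbps.
Total bitrate: 332 + 0.096 = 332.096 Mbps.
Stream data: 332.096 Mbps × 2640 s = 876733.4 Mb.
With 3% container overhead: ×1.03.
903,035 Mb = 112,879,430,400 bytes ÷ 1,073,741,824 = 105.1 GiB.

105.13 GiB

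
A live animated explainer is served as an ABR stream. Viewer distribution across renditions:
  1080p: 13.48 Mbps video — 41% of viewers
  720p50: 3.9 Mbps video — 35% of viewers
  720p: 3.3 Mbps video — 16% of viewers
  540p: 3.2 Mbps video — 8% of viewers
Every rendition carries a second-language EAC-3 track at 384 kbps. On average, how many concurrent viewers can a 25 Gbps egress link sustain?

Audio: 384 kbps = 0.384 Mbps.
Average per-viewer bitrate: 0.41×13.864 + 0.35×4.284 + 0.16×3.684 + 0.08×3.584 = 8.060 Mbps.
25 Gbps = 25,000 Mbps; 25,000 / 8.060 = 3101.81 → 3101.

3101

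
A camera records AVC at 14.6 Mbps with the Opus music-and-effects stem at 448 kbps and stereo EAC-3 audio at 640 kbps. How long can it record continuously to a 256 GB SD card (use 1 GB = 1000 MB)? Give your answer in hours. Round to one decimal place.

Audio total: 448 + 640 = 1088 kbps = 1.088 Mbps.
Total bitrate: 14.6 + 1.088 = 15.688 Mbps.
Capacity: 256 GB = 2,048,000 Mb.
Recording time: 2,048,000 / 15.688 = 130,546 s ≈ 36.3 hours.

36.3 hours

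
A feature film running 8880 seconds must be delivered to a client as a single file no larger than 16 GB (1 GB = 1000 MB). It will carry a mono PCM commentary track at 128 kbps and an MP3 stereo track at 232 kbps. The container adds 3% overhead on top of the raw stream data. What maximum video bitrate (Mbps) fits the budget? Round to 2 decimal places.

Budget: 16 GB = 128000.0 Mb.
Stream payload after overhead: 128000.0 / 1.03 = 124271.8 Mb.
Total bitrate budget: 124271.8 Mb / 8880 s = 13.995 Mbps.
Audio total: 128 + 232 = 360 kbps = 0.360 Mbps.
Video: 13.995 − 0.360 = 13.635 Mbps.

13.63 Mbps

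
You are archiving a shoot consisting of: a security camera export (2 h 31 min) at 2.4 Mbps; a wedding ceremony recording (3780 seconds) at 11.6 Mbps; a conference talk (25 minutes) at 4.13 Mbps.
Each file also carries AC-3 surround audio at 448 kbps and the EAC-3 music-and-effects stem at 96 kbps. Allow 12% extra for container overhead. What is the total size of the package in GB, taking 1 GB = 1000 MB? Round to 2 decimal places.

11.14 GB

Audio total: 448 + 96 = 544 kbps = 0.544 Mbps.
security camera export: 2.944 Mbps × 9060 s × 1.12 = 29873.4 Mb
wedding ceremony recording: 12.144 Mbps × 3780 s × 1.12 = 51412.8 Mb
conference talk: 4.674 Mbps × 1500 s × 1.12 = 7852.3 Mb
Total: 89138.5 Mb = 11142.3 MB.
= 11.14 GB.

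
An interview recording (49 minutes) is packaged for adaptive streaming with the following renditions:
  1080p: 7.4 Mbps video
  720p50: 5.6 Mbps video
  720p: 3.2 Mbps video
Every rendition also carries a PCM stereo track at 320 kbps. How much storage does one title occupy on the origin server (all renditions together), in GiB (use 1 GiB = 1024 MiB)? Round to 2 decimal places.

49 min = 2940 s
Audio: 320 kbps = 0.320 Mbps.
Sum of rendition bitrates: (7.4+0.320) + (5.6+0.320) + (3.2+0.320) = 17.160 Mbps.
× 2940 s = 50,450 Mb = 6,306 MB = 5.873 GiB.

5.87 GiB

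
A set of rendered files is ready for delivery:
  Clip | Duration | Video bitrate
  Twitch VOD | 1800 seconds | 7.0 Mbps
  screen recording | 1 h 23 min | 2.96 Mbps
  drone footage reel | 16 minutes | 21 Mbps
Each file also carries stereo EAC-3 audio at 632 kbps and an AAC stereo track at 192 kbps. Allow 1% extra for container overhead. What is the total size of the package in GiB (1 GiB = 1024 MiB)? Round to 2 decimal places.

Audio total: 632 + 192 = 824 kbps = 0.824 Mbps.
Twitch VOD: 7.824 Mbps × 1800 s × 1.01 = 14224.0 Mb
screen recording: 3.784 Mbps × 4980 s × 1.01 = 19032.8 Mb
drone footage reel: 21.824 Mbps × 960 s × 1.01 = 21160.6 Mb
Total: 54417.3 Mb = 6802.2 MB.
= 6.335 GiB.

6.34 GiB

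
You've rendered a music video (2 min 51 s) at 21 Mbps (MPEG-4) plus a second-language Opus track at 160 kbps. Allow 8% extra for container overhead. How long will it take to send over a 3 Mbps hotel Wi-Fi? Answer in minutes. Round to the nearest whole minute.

22 minutes

2 min 51 s = 171 s
Audio: 160 kbps = 0.160 Mbps.
Total bitrate: 21.160 Mbps.
File: 21.160 Mbps × 171 s = 3618.4 Mb.
With 8% container overhead: ×1.08. → 3907.8 Mb.
At 3 Mbps: 3907.8 / 3 = 1302.6 s ≈ 21.7 minutes.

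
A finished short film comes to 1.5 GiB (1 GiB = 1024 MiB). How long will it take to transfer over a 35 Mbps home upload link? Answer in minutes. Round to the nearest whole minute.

File: 1.5 GiB = 12884.9 Mb.
At 35 Mbps: 12884.9 / 35 = 368.1 s ≈ 6.14 minutes.

6 minutes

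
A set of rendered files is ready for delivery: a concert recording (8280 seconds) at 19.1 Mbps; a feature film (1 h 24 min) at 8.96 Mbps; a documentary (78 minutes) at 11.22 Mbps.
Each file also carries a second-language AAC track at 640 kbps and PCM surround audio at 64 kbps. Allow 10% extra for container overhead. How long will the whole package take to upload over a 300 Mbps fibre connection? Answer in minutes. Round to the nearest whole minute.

Audio total: 640 + 64 = 704 kbps = 0.704 Mbps.
concert recording: 19.804 Mbps × 8280 s × 1.10 = 180374.8 Mb
feature film: 9.664 Mbps × 5040 s × 1.10 = 53577.2 Mb
documentary: 11.924 Mbps × 4680 s × 1.10 = 61384.8 Mb
Total: 295336.8 Mb = 36917.1 MB.
At 300 Mbps: 295336.8 / 300 = 984 s ≈ 16.4 minutes.

16 minutes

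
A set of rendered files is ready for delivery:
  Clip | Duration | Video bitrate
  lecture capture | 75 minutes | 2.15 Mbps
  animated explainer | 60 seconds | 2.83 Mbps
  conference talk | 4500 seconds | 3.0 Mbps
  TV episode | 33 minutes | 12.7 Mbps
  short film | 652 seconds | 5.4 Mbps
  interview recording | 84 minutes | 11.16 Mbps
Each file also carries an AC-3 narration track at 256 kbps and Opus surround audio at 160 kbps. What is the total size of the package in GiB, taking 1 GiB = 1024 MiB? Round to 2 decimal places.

Audio total: 256 + 160 = 416 kbps = 0.416 Mbps.
lecture capture: 2.566 Mbps × 4500 s = 11547.0 Mb
animated explainer: 3.246 Mbps × 60 s = 194.8 Mb
conference talk: 3.416 Mbps × 4500 s = 15372.0 Mb
TV episode: 13.116 Mbps × 1980 s = 25969.7 Mb
short film: 5.816 Mbps × 652 s = 3792.0 Mb
interview recording: 11.576 Mbps × 5040 s = 58343.0 Mb
Total: 115218.5 Mb = 14402.3 MB.
= 13.41 GiB.

13.41 GiB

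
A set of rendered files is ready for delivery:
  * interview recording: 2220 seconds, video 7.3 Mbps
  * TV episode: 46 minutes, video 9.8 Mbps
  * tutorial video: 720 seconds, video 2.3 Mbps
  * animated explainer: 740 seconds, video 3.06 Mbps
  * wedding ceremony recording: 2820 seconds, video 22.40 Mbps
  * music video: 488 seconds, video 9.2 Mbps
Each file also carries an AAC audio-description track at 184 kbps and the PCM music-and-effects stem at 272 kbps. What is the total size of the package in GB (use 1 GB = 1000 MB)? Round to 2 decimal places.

14.91 GB

Audio total: 184 + 272 = 456 kbps = 0.456 Mbps.
interview recording: 7.756 Mbps × 2220 s = 17218.3 Mb
TV episode: 10.256 Mbps × 2760 s = 28306.6 Mb
tutorial video: 2.756 Mbps × 720 s = 1984.3 Mb
animated explainer: 3.516 Mbps × 740 s = 2601.8 Mb
wedding ceremony recording: 22.856 Mbps × 2820 s = 64453.9 Mb
music video: 9.656 Mbps × 488 s = 4712.1 Mb
Total: 119277.1 Mb = 14909.6 MB.
= 14.91 GB.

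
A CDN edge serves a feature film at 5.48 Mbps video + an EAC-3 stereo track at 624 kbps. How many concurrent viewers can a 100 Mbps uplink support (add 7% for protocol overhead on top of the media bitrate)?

Audio: 624 kbps = 0.624 Mbps.
Per-viewer media rate: 6.104 Mbps.
On the wire with 7% overhead: 6.531 Mbps.
100 Mbps = 100.0 Mbps; 100.0 / 6.531 = 15.31 → 15 viewers.

15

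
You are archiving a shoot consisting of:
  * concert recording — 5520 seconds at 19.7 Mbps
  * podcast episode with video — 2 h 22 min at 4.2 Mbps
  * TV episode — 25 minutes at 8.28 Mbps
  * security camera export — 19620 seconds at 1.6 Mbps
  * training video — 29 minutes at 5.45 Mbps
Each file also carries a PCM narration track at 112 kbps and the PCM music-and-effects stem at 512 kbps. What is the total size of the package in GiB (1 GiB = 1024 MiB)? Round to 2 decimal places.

Audio total: 112 + 512 = 624 kbps = 0.624 Mbps.
concert recording: 20.324 Mbps × 5520 s = 112188.5 Mb
podcast episode with video: 4.824 Mbps × 8520 s = 41100.5 Mb
TV episode: 8.904 Mbps × 1500 s = 13356.0 Mb
security camera export: 2.224 Mbps × 19620 s = 43634.9 Mb
training video: 6.074 Mbps × 1740 s = 10568.8 Mb
Total: 220848.6 Mb = 27606.1 MB.
= 25.71 GiB.

25.71 GiB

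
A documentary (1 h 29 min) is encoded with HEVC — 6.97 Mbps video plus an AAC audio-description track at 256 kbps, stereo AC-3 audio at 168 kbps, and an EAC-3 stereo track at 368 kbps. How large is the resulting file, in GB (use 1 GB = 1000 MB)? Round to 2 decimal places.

1 h 29 min = 89 min = 5340 s
Audio total: 256 + 168 + 368 = 792 kbps = 0.792 Mbps.
Total bitrate: 6.97 + 0.792 = 7.762 Mbps.
Stream data: 7.762 Mbps × 5340 s = 41449.1 Mb.
41,449 Mb ÷ 8 = 5,181 MB → 5.181 GB.

5.18 GB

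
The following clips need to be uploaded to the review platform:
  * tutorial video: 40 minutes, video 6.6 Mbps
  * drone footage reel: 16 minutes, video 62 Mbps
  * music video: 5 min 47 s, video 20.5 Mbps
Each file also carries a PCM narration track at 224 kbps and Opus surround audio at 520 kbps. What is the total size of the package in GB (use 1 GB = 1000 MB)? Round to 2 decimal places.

Audio total: 224 + 520 = 744 kbps = 0.744 Mbps.
tutorial video: 7.344 Mbps × 2400 s = 17625.6 Mb
drone footage reel: 62.744 Mbps × 960 s = 60234.2 Mb
music video: 21.244 Mbps × 347 s = 7371.7 Mb
Total: 85231.5 Mb = 10653.9 MB.
= 10.65 GB.

10.65 GB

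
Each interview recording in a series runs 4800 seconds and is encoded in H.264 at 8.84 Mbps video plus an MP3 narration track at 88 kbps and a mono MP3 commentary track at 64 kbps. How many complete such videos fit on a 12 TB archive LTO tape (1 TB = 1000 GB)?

2224

Audio total: 88 + 64 = 152 kbps = 0.152 Mbps.
Total bitrate: 8.992 Mbps.
Per item: 8.992 Mbps × 4800 s = 43,162 Mb = 5,395 MB.
Capacity: 12 TB = 96,000,000 Mb; 2224.20 items → 2224 complete.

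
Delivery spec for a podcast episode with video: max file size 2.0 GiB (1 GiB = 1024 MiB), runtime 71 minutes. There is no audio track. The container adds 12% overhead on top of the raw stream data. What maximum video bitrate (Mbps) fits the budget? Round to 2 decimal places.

3.60 Mbps

Budget: 2.0 GiB = 17179.9 Mb.
Stream payload after overhead: 17179.9 / 1.12 = 15339.2 Mb.
71 min = 4260 s
Total bitrate budget: 15339.2 Mb / 4260 s = 3.601 Mbps.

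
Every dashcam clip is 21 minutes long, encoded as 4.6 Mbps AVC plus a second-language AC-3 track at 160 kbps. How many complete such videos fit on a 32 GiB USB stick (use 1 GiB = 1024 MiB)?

21 min = 1260 s
Audio: 160 kbps = 0.160 Mbps.
Total bitrate: 4.760 Mbps.
Per item: 4.760 Mbps × 1260 s = 5,998 Mb = 749.7 MB.
Capacity: 32 GiB = 274,878 Mb; 45.83 items → 45 complete.

45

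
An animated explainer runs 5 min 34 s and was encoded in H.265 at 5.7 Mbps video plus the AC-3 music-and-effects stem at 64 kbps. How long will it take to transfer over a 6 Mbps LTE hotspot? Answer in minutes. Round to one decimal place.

5 min 34 s = 334 s
Audio: 64 kbps = 0.064 Mbps.
Total bitrate: 5.764 Mbps.
File: 5.764 Mbps × 334 s = 1925.2 Mb.
At 6 Mbps: 1925.2 / 6 = 320.9 s ≈ 5.35 minutes.

5.3 minutes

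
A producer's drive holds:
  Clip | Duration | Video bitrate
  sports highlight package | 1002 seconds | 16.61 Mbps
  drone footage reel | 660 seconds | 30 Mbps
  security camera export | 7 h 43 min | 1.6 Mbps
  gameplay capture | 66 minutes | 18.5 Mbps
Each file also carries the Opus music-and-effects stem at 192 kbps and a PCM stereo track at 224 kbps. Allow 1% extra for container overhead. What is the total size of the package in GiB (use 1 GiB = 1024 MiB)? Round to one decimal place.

Audio total: 192 + 224 = 416 kbps = 0.416 Mbps.
sports highlight package: 17.026 Mbps × 1002 s × 1.01 = 17230.7 Mb
drone footage reel: 30.416 Mbps × 660 s × 1.01 = 20275.3 Mb
security camera export: 2.016 Mbps × 27780 s × 1.01 = 56564.5 Mb
gameplay capture: 18.916 Mbps × 3960 s × 1.01 = 75656.4 Mb
Total: 169726.9 Mb = 21215.9 MB.
= 19.76 GiB.

19.8 GiB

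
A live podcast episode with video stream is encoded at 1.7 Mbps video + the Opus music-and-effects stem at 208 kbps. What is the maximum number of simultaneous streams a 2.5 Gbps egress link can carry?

Audio: 208 kbps = 0.208 Mbps.
Per-viewer media rate: 1.908 Mbps.
2.5 Gbps = 2,500 Mbps; 2,500 / 1.908 = 1310.27 → 1310 viewers.

1310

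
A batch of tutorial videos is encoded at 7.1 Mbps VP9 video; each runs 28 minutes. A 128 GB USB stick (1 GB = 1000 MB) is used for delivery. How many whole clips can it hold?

85

28 min = 1680 s
Per item: 7.100 Mbps × 1680 s = 11,928 Mb = 1,491 MB.
Capacity: 128 GB = 1,024,000 Mb; 85.85 items → 85 complete.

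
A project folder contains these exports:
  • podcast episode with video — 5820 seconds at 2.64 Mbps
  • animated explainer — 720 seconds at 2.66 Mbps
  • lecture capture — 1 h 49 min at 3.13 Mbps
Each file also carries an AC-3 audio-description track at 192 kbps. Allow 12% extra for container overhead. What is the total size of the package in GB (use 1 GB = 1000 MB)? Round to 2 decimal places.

Audio: 192 kbps = 0.192 Mbps.
podcast episode with video: 2.832 Mbps × 5820 s × 1.12 = 18460.1 Mb
animated explainer: 2.852 Mbps × 720 s × 1.12 = 2299.9 Mb
lecture capture: 3.322 Mbps × 6540 s × 1.12 = 24333.0 Mb
Total: 45092.9 Mb = 5636.6 MB.
= 5.637 GB.

5.64 GB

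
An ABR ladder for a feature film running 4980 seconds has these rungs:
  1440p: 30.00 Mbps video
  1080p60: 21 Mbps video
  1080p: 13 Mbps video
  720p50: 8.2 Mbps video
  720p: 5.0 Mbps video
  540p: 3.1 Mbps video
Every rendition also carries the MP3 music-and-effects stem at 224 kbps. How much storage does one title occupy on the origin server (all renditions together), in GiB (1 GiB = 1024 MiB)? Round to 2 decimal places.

Audio: 224 kbps = 0.224 Mbps.
Sum of rendition bitrates: (30.00+0.224) + (21+0.224) + (13+0.224) + (8.2+0.224) + (5.0+0.224) + (3.1+0.224) = 81.644 Mbps.
× 4980 s = 406,587 Mb = 50,823 MB = 47.33 GiB.

47.33 GiB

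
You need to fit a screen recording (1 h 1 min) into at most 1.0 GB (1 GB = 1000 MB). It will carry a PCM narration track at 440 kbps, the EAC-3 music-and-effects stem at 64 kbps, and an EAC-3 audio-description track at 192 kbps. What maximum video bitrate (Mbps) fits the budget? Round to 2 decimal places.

Budget: 1.0 GB = 8000.0 Mb.
1 h 1 min = 61 min = 3660 s
Total bitrate budget: 8000.0 Mb / 3660 s = 2.186 Mbps.
Audio total: 440 + 64 + 192 = 696 kbps = 0.696 Mbps.
Video: 2.186 − 0.696 = 1.490 Mbps.

1.49 Mbps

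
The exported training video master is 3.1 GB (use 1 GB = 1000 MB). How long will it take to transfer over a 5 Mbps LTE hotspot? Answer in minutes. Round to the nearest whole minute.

File: 3.1 GB = 24800.0 Mb.
At 5 Mbps: 24800.0 / 5 = 4960.0 s ≈ 82.7 minutes.

83 minutes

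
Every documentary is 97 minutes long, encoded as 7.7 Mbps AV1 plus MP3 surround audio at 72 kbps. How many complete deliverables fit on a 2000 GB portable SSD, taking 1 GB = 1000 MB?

353

97 min = 5820 s
Audio: 72 kbps = 0.072 Mbps.
Total bitrate: 7.772 Mbps.
Per item: 7.772 Mbps × 5820 s = 45,233 Mb = 5,654 MB.
Capacity: 2000 GB = 16,000,000 Mb; 353.72 items → 353 complete.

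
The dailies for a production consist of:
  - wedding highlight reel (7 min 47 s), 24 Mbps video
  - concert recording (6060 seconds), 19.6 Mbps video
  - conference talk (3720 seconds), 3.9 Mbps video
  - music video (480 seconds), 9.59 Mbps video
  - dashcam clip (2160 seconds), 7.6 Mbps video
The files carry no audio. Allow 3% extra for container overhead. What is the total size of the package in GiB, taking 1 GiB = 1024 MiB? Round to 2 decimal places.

wedding highlight reel: 24.000 Mbps × 467 s × 1.03 = 11544.2 Mb
concert recording: 19.600 Mbps × 6060 s × 1.03 = 122339.3 Mb
conference talk: 3.900 Mbps × 3720 s × 1.03 = 14943.2 Mb
music video: 9.590 Mbps × 480 s × 1.03 = 4741.3 Mb
dashcam clip: 7.600 Mbps × 2160 s × 1.03 = 16908.5 Mb
Total: 170476.5 Mb = 21309.6 MB.
= 19.85 GiB.

19.85 GiB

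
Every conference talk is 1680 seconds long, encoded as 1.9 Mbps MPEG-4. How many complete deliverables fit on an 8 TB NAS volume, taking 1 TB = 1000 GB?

20050

Per item: 1.900 Mbps × 1680 s = 3,192 Mb = 399.0 MB.
Capacity: 8 TB = 64,000,000 Mb; 20050.13 items → 20050 complete.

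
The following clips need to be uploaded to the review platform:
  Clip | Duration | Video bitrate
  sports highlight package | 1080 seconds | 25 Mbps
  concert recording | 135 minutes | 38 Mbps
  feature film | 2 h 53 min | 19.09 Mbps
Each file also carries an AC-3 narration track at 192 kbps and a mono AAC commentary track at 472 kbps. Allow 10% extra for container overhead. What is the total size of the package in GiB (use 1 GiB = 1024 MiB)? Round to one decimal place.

Audio total: 192 + 472 = 664 kbps = 0.664 Mbps.
sports highlight package: 25.664 Mbps × 1080 s × 1.10 = 30488.8 Mb
concert recording: 38.664 Mbps × 8100 s × 1.10 = 344496.2 Mb
feature film: 19.754 Mbps × 10380 s × 1.10 = 225551.2 Mb
Total: 600536.2 Mb = 75067.0 MB.
= 69.91 GiB.

69.9 GiB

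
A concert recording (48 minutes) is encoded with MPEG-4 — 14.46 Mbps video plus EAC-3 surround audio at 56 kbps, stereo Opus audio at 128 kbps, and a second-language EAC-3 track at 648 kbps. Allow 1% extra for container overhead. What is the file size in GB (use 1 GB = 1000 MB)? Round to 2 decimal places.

48 min = 2880 s
Audio total: 56 + 128 + 648 = 832 kbps = 0.832 Mbps.
Total bitrate: 14.46 + 0.832 = 15.292 Mbps.
Stream data: 15.292 Mbps × 2880 s = 44041.0 Mb.
With 1% container overhead: ×1.01.
44,481 Mb ÷ 8 = 5,560 MB → 5.560 GB.

5.56 GB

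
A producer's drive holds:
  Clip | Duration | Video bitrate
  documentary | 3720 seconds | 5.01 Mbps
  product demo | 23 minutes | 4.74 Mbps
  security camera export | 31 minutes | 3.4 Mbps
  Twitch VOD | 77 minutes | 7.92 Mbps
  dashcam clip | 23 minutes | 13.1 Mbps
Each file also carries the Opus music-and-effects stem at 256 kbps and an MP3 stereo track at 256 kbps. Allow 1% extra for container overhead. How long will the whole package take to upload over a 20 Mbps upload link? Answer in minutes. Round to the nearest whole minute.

78 minutes

Audio total: 256 + 256 = 512 kbps = 0.512 Mbps.
documentary: 5.522 Mbps × 3720 s × 1.01 = 20747.3 Mb
product demo: 5.252 Mbps × 1380 s × 1.01 = 7320.2 Mb
security camera export: 3.912 Mbps × 1860 s × 1.01 = 7349.1 Mb
Twitch VOD: 8.432 Mbps × 4620 s × 1.01 = 39345.4 Mb
dashcam clip: 13.612 Mbps × 1380 s × 1.01 = 18972.4 Mb
Total: 93734.4 Mb = 11716.8 MB.
At 20 Mbps: 93734.4 / 20 = 4687 s ≈ 78.1 minutes.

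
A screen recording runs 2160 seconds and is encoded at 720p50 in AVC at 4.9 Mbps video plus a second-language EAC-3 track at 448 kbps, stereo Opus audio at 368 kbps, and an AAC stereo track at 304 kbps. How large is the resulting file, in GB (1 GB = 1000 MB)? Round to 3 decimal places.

Audio total: 448 + 368 + 304 = 1120 kbps = 1.120 Mbps.
Total bitrate: 4.9 + 1.120 = 6.020 Mbps.
Stream data: 6.020 Mbps × 2160 s = 13003.2 Mb.
13,003 Mb ÷ 8 = 1,625 MB → 1.625 GB.

1.625 GB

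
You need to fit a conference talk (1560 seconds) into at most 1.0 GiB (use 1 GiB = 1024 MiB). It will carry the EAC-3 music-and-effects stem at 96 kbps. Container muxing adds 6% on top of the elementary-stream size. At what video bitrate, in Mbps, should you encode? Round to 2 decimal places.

5.10 Mbps

Budget: 1.0 GiB = 8589.9 Mb.
Stream payload after overhead: 8589.9 / 1.06 = 8103.7 Mb.
Total bitrate budget: 8103.7 Mb / 1560 s = 5.195 Mbps.
Audio: 96 kbps = 0.096 Mbps.
Video: 5.195 − 0.096 = 5.099 Mbps.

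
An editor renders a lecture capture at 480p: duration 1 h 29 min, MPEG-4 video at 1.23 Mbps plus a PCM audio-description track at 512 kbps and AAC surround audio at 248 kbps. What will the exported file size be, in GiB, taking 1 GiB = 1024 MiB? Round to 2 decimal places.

1 h 29 min = 89 min = 5340 s
Audio total: 512 + 248 = 760 kbps = 0.760 Mbps.
Total bitrate: 1.23 + 0.760 = 1.990 Mbps.
Stream data: 1.990 Mbps × 5340 s = 10626.6 Mb.
10,627 Mb = 1,328,325,000 bytes ÷ 1,073,741,824 = 1.237 GiB.

1.24 GiB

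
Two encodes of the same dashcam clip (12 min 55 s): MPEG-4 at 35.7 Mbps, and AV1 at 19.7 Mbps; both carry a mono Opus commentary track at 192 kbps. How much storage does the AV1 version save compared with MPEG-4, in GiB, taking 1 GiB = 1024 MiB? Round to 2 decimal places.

1.44 GiB

12 min 55 s = 775 s
Audio: 192 kbps = 0.192 Mbps.
MPEG-4: 35.892 Mbps × 775 s = 27816.3 Mb = 3.238 GiB.
AV1: 19.892 Mbps × 775 s = 15416.3 Mb = 1.795 GiB.
Saving: 3.238 − 1.795 = 1.444 GiB.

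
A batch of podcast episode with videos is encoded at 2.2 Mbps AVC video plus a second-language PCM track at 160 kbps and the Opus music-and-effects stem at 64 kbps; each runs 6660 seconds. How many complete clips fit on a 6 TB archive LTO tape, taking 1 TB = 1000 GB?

2973

Audio total: 160 + 64 = 224 kbps = 0.224 Mbps.
Total bitrate: 2.424 Mbps.
Per item: 2.424 Mbps × 6660 s = 16,144 Mb = 2,018 MB.
Capacity: 6 TB = 48,000,000 Mb; 2973.27 items → 2973 complete.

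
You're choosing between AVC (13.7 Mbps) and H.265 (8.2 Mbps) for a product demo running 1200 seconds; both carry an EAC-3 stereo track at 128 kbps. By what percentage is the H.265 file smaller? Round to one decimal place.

Audio: 128 kbps = 0.128 Mbps.
AVC: 13.828 Mbps × 1200 s = 16593.6 Mb = 1.932 GiB.
H.265: 8.328 Mbps × 1200 s = 9993.6 Mb = 1.163 GiB.
Reduction: (1 − 1.163/1.932) × 100 = 39.77%.

39.8%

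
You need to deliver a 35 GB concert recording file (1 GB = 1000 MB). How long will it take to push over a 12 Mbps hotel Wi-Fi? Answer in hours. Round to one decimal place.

File: 35 GB = 280000.0 Mb.
At 12 Mbps: 280000.0 / 12 = 23333.3 s ≈ 6.48 hours.

6.5 hours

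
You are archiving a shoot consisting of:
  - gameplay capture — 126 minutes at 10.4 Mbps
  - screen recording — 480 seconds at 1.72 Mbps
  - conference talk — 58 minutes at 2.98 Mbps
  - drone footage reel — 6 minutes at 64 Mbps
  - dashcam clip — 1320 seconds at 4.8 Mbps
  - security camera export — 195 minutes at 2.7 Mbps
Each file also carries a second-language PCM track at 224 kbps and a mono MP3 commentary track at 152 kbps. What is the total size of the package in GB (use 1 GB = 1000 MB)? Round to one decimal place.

20.0 GB

Audio total: 224 + 152 = 376 kbps = 0.376 Mbps.
gameplay capture: 10.776 Mbps × 7560 s = 81466.6 Mb
screen recording: 2.096 Mbps × 480 s = 1006.1 Mb
conference talk: 3.356 Mbps × 3480 s = 11678.9 Mb
drone footage reel: 64.376 Mbps × 360 s = 23175.4 Mb
dashcam clip: 5.176 Mbps × 1320 s = 6832.3 Mb
security camera export: 3.076 Mbps × 11700 s = 35989.2 Mb
Total: 160148.4 Mb = 20018.5 MB.
= 20.02 GB.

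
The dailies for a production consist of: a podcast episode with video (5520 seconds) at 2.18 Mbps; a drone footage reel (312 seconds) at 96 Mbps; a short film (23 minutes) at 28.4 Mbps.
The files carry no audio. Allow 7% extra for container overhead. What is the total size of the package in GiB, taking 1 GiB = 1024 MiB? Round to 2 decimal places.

podcast episode with video: 2.180 Mbps × 5520 s × 1.07 = 12876.0 Mb
drone footage reel: 96.000 Mbps × 312 s × 1.07 = 32048.6 Mb
short film: 28.400 Mbps × 1380 s × 1.07 = 41935.4 Mb
Total: 86860.0 Mb = 10857.5 MB.
= 10.11 GiB.

10.11 GiB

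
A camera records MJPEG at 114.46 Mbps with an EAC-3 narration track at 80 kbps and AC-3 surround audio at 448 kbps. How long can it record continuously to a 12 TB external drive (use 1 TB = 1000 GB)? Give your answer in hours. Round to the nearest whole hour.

Audio total: 80 + 448 = 528 kbps = 0.528 Mbps.
Total bitrate: 114.46 + 0.528 = 114.988 Mbps.
Capacity: 12 TB = 96,000,000 Mb.
Recording time: 96,000,000 / 114.988 = 834,870 s ≈ 232 hours.

232 hours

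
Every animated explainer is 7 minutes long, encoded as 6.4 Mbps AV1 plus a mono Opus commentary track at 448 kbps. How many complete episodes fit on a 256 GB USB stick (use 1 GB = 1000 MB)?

7 min = 420 s
Audio: 448 kbps = 0.448 Mbps.
Total bitrate: 6.848 Mbps.
Per item: 6.848 Mbps × 420 s = 2,876 Mb = 359.5 MB.
Capacity: 256 GB = 2,048,000 Mb; 712.06 items → 712 complete.

712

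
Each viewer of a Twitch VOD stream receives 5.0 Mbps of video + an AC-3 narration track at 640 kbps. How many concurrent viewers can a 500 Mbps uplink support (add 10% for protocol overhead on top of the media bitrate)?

Audio: 640 kbps = 0.640 Mbps.
Per-viewer media rate: 5.640 Mbps.
On the wire with 10% overhead: 6.204 Mbps.
500 Mbps = 500.0 Mbps; 500.0 / 6.204 = 80.59 → 80 viewers.

80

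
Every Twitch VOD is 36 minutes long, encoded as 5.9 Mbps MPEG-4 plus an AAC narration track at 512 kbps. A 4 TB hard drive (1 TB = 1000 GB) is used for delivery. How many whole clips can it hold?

36 min = 2160 s
Audio: 512 kbps = 0.512 Mbps.
Total bitrate: 6.412 Mbps.
Per item: 6.412 Mbps × 2160 s = 13,850 Mb = 1,731 MB.
Capacity: 4 TB = 32,000,000 Mb; 2310.48 items → 2310 complete.

2310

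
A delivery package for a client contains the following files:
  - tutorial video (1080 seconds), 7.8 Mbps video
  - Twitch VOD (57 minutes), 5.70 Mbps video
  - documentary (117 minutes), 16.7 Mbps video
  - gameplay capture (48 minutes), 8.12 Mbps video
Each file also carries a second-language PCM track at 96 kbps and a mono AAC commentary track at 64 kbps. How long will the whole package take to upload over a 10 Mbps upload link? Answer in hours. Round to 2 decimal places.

4.75 hours

Audio total: 96 + 64 = 160 kbps = 0.160 Mbps.
tutorial video: 7.960 Mbps × 1080 s = 8596.8 Mb
Twitch VOD: 5.860 Mbps × 3420 s = 20041.2 Mb
documentary: 16.860 Mbps × 7020 s = 118357.2 Mb
gameplay capture: 8.280 Mbps × 2880 s = 23846.4 Mb
Total: 170841.6 Mb = 21355.2 MB.
At 10 Mbps: 170841.6 / 10 = 17084 s ≈ 4.75 hours.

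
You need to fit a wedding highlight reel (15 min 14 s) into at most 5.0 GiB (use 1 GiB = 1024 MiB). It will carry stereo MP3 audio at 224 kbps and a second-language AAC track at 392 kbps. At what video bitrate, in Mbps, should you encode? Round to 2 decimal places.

Budget: 5.0 GiB = 42949.7 Mb.
15 min 14 s = 914 s
Total bitrate budget: 42949.7 Mb / 914 s = 46.991 Mbps.
Audio total: 224 + 392 = 616 kbps = 0.616 Mbps.
Video: 46.991 − 0.616 = 46.375 Mbps.

46.37 Mbps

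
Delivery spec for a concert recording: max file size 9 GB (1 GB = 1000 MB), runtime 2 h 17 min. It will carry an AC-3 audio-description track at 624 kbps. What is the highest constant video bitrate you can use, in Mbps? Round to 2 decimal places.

8.14 Mbps

Budget: 9 GB = 72000.0 Mb.
2 h 17 min = 137 min = 8220 s
Total bitrate budget: 72000.0 Mb / 8220 s = 8.759 Mbps.
Audio: 624 kbps = 0.624 Mbps.
Video: 8.759 − 0.624 = 8.135 Mbps.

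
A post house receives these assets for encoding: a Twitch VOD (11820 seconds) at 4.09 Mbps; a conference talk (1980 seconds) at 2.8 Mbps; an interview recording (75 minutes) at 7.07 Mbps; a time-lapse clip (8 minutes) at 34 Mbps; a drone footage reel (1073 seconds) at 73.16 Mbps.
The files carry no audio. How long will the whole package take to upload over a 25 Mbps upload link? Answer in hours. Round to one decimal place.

2.0 hours

Twitch VOD: 4.090 Mbps × 11820 s = 48343.8 Mb
conference talk: 2.800 Mbps × 1980 s = 5544.0 Mb
interview recording: 7.070 Mbps × 4500 s = 31815.0 Mb
time-lapse clip: 34.000 Mbps × 480 s = 16320.0 Mb
drone footage reel: 73.160 Mbps × 1073 s = 78500.7 Mb
Total: 180523.5 Mb = 22565.4 MB.
At 25 Mbps: 180523.5 / 25 = 7221 s ≈ 2.01 hours.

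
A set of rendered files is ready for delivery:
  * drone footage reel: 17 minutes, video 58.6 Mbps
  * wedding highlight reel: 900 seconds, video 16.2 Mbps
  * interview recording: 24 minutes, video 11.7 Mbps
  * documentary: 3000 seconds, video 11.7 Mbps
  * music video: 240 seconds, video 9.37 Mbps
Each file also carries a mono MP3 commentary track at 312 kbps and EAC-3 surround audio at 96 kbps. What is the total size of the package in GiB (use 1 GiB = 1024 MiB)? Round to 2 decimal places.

15.28 GiB

Audio total: 312 + 96 = 408 kbps = 0.408 Mbps.
drone footage reel: 59.008 Mbps × 1020 s = 60188.2 Mb
wedding highlight reel: 16.608 Mbps × 900 s = 14947.2 Mb
interview recording: 12.108 Mbps × 1440 s = 17435.5 Mb
documentary: 12.108 Mbps × 3000 s = 36324.0 Mb
music video: 9.778 Mbps × 240 s = 2346.7 Mb
Total: 131241.6 Mb = 16405.2 MB.
= 15.28 GiB.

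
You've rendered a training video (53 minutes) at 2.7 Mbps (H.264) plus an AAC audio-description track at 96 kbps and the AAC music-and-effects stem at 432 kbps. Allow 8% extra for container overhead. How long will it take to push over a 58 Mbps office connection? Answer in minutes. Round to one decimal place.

53 min = 3180 s
Audio total: 96 + 432 = 528 kbps = 0.528 Mbps.
Total bitrate: 3.228 Mbps.
File: 3.228 Mbps × 3180 s = 10265.0 Mb.
With 8% container overhead: ×1.08. → 11086.2 Mb.
At 58 Mbps: 11086.2 / 58 = 191.1 s ≈ 3.19 minutes.

3.2 minutes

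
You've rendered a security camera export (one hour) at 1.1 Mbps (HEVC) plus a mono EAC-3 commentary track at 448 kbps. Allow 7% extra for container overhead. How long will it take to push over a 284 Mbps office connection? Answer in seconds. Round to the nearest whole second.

1 h = 3600 s
Audio: 448 kbps = 0.448 Mbps.
Total bitrate: 1.548 Mbps.
File: 1.548 Mbps × 3600 s = 5572.8 Mb.
With 7% container overhead: ×1.07. → 5962.9 Mb.
At 284 Mbps: 5962.9 / 284 = 21.0 s ≈ 21 seconds.

21 seconds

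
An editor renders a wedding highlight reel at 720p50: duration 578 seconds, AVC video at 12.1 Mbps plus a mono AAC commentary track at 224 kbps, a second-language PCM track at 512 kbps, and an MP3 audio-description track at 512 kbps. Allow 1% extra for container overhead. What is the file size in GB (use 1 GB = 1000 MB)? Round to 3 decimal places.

Audio total: 224 + 512 + 512 = 1248 kbps = 1.248 Mbps.
Total bitrate: 12.1 + 1.248 = 13.348 Mbps.
Stream data: 13.348 Mbps × 578 s = 7715.1 Mb.
With 1% container overhead: ×1.01.
7,792 Mb ÷ 8 = 974.0 MB → 0.974 GB.

0.974 GB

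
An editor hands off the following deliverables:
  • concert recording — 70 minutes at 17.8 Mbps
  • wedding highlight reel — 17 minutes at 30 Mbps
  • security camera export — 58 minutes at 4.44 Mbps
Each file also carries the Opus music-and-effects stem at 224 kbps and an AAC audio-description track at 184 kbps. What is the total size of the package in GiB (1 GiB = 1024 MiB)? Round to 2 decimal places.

14.48 GiB

Audio total: 224 + 184 = 408 kbps = 0.408 Mbps.
concert recording: 18.208 Mbps × 4200 s = 76473.6 Mb
wedding highlight reel: 30.408 Mbps × 1020 s = 31016.2 Mb
security camera export: 4.848 Mbps × 3480 s = 16871.0 Mb
Total: 124360.8 Mb = 15545.1 MB.
= 14.48 GiB.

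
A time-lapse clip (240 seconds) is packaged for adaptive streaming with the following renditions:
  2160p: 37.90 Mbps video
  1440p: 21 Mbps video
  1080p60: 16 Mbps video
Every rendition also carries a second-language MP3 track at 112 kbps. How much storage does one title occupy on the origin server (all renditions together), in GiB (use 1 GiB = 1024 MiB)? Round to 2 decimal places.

Audio: 112 kbps = 0.112 Mbps.
Sum of rendition bitrates: (37.90+0.112) + (21+0.112) + (16+0.112) = 75.236 Mbps.
× 240 s = 18,057 Mb = 2,257 MB = 2.102 GiB.

2.10 GiB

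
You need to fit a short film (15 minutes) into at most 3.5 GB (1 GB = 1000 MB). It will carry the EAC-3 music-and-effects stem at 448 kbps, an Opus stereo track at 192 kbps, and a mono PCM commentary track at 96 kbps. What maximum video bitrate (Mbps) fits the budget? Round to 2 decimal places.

30.38 Mbps

Budget: 3.5 GB = 28000.0 Mb.
15 min = 900 s
Total bitrate budget: 28000.0 Mb / 900 s = 31.111 Mbps.
Audio total: 448 + 192 + 96 = 736 kbps = 0.736 Mbps.
Video: 31.111 − 0.736 = 30.375 Mbps.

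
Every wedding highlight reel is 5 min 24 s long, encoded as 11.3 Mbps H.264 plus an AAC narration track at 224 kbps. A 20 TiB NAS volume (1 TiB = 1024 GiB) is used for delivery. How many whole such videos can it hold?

5 min 24 s = 324 s
Audio: 224 kbps = 0.224 Mbps.
Total bitrate: 11.524 Mbps.
Per item: 11.524 Mbps × 324 s = 3,734 Mb = 466.7 MB.
Capacity: 20 TiB = 175,921,860 Mb; 47116.34 items → 47116 complete.

47116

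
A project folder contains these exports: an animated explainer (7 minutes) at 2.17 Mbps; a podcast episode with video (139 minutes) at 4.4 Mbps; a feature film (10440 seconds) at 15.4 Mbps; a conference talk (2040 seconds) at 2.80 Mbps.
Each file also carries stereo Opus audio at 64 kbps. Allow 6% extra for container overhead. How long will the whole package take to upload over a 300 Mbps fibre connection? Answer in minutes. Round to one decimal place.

12.1 minutes

Audio: 64 kbps = 0.064 Mbps.
animated explainer: 2.234 Mbps × 420 s × 1.06 = 994.6 Mb
podcast episode with video: 4.464 Mbps × 8340 s × 1.06 = 39463.5 Mb
feature film: 15.464 Mbps × 10440 s × 1.06 = 171130.8 Mb
conference talk: 2.864 Mbps × 2040 s × 1.06 = 6193.1 Mb
Total: 217782.0 Mb = 27222.8 MB.
At 300 Mbps: 217782.0 / 300 = 726 s ≈ 12.1 minutes.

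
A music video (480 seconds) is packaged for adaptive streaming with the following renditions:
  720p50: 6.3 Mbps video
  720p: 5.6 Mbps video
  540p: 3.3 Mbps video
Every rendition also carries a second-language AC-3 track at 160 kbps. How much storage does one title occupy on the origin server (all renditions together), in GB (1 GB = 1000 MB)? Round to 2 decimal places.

Audio: 160 kbps = 0.160 Mbps.
Sum of rendition bitrates: (6.3+0.160) + (5.6+0.160) + (3.3+0.160) = 15.680 Mbps.
× 480 s = 7,526 Mb = 940.8 MB = 0.9408 GB.

0.94 GB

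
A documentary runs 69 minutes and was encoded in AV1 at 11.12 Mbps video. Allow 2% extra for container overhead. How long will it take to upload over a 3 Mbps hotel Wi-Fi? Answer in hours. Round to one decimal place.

69 min = 4140 s
File: 11.120 Mbps × 4140 s = 46036.8 Mb.
With 2% container overhead: ×1.02. → 46957.5 Mb.
At 3 Mbps: 46957.5 / 3 = 15652.5 s ≈ 4.35 hours.

4.3 hours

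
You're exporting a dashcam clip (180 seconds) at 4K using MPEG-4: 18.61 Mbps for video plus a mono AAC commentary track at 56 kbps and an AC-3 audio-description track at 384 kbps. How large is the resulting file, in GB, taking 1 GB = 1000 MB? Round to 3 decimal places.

0.429 GB

Audio total: 56 + 384 = 440 kbps = 0.440 Mbps.
Total bitrate: 18.61 + 0.440 = 19.050 Mbps.
Stream data: 19.050 Mbps × 180 s = 3429.0 Mb.
3,429 Mb ÷ 8 = 428.6 MB → 0.4286 GB.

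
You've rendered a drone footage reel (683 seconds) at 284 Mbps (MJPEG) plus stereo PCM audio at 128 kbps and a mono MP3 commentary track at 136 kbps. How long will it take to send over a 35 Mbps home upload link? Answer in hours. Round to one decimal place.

Audio total: 128 + 136 = 264 kbps = 0.264 Mbps.
Total bitrate: 284.264 Mbps.
File: 284.264 Mbps × 683 s = 194152.3 Mb.
At 35 Mbps: 194152.3 / 35 = 5547.2 s ≈ 1.54 hours.

1.5 hours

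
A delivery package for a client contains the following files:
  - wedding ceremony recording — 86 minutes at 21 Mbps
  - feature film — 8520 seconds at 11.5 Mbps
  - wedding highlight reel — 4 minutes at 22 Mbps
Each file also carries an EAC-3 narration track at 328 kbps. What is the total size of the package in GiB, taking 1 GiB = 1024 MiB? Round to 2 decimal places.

25.17 GiB

Audio: 328 kbps = 0.328 Mbps.
wedding ceremony recording: 21.328 Mbps × 5160 s = 110052.5 Mb
feature film: 11.828 Mbps × 8520 s = 100774.6 Mb
wedding highlight reel: 22.328 Mbps × 240 s = 5358.7 Mb
Total: 216185.8 Mb = 27023.2 MB.
= 25.17 GiB.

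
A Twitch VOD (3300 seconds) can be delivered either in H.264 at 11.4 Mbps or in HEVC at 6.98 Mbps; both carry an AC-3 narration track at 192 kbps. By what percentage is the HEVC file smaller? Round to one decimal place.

Audio: 192 kbps = 0.192 Mbps.
H.264: 11.592 Mbps × 3300 s = 38253.6 Mb = 4.782 GB.
HEVC: 7.172 Mbps × 3300 s = 23667.6 Mb = 2.958 GB.
Reduction: (1 − 2.958/4.782) × 100 = 38.13%.

38.1%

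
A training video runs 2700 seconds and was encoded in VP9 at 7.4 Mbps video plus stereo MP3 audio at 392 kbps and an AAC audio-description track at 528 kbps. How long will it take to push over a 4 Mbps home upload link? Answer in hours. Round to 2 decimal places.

1.56 hours

Audio total: 392 + 528 = 920 kbps = 0.920 Mbps.
Total bitrate: 8.320 Mbps.
File: 8.320 Mbps × 2700 s = 22464.0 Mb.
At 4 Mbps: 22464.0 / 4 = 5616.0 s ≈ 1.56 hours.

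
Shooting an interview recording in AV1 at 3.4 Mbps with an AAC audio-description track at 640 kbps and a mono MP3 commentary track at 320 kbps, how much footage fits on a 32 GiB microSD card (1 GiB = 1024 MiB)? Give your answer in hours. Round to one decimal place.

17.5 hours

Audio total: 640 + 320 = 960 kbps = 0.960 Mbps.
Total bitrate: 3.4 + 0.960 = 4.360 Mbps.
Capacity: 32 GiB = 274,878 Mb.
Recording time: 274,878 / 4.360 = 63,045 s ≈ 17.5 hours.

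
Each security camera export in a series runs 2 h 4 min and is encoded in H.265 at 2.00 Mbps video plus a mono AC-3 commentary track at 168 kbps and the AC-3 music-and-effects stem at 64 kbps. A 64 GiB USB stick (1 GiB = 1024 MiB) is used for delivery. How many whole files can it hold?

2 h 4 min = 124 min = 7440 s
Audio total: 168 + 64 = 232 kbps = 0.232 Mbps.
Total bitrate: 2.232 Mbps.
Per item: 2.232 Mbps × 7440 s = 16,606 Mb = 2,076 MB.
Capacity: 64 GiB = 549,756 Mb; 33.11 items → 33 complete.

33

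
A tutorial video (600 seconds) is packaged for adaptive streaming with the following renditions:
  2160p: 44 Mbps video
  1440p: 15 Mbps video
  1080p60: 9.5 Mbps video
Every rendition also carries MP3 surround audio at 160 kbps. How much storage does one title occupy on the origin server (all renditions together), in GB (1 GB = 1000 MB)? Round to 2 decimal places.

Audio: 160 kbps = 0.160 Mbps.
Sum of rendition bitrates: (44+0.160) + (15+0.160) + (9.5+0.160) = 68.980 Mbps.
× 600 s = 41,388 Mb = 5,174 MB = 5.173 GB.

5.17 GB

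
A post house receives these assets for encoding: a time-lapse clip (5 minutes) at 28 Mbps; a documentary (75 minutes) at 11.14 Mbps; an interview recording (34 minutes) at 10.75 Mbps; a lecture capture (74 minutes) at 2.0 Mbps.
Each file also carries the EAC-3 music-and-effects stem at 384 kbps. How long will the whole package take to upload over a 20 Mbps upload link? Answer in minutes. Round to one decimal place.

78.1 minutes

Audio: 384 kbps = 0.384 Mbps.
time-lapse clip: 28.384 Mbps × 300 s = 8515.2 Mb
documentary: 11.524 Mbps × 4500 s = 51858.0 Mb
interview recording: 11.134 Mbps × 2040 s = 22713.4 Mb
lecture capture: 2.384 Mbps × 4440 s = 10585.0 Mb
Total: 93671.5 Mb = 11708.9 MB.
At 20 Mbps: 93671.5 / 20 = 4684 s ≈ 78.1 minutes.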